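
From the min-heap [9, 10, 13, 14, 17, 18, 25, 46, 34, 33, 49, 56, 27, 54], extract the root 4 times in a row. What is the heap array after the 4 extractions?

[17, 33, 18, 34, 49, 27, 25, 46, 54, 56]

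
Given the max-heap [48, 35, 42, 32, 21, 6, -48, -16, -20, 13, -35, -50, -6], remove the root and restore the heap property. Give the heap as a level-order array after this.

remove root 48; move last element -6 to root → [-6, 35, 42, 32, 21, 6, -48, -16, -20, 13, -35, -50]
-6 vs larger child 42 at index 2, swap → [42, 35, -6, 32, 21, 6, -48, -16, -20, 13, -35, -50]
-6 vs larger child 6 at index 5, swap → [42, 35, 6, 32, 21, -6, -48, -16, -20, 13, -35, -50]

[42, 35, 6, 32, 21, -6, -48, -16, -20, 13, -35, -50]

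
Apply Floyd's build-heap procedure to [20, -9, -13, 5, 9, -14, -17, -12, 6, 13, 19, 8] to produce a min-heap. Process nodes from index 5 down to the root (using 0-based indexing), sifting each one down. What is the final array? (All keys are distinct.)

[-17, -12, -14, -9, 9, 8, -13, 5, 6, 13, 19, 20]

sift down from index 5: already satisfies heap property
sift down from index 4: already satisfies heap property
sift down from index 3:
  5 vs smaller child -12 at index 7, swap → [20, -9, -13, -12, 9, -14, -17, 5, 6, 13, 19, 8]
sift down from index 2:
  -13 vs smaller child -17 at index 6, swap → [20, -9, -17, -12, 9, -14, -13, 5, 6, 13, 19, 8]
sift down from index 1:
  -9 vs smaller child -12 at index 3, swap → [20, -12, -17, -9, 9, -14, -13, 5, 6, 13, 19, 8]
sift down from index 0:
  20 vs smaller child -17 at index 2, swap → [-17, -12, 20, -9, 9, -14, -13, 5, 6, 13, 19, 8]
  20 vs smaller child -14 at index 5, swap → [-17, -12, -14, -9, 9, 20, -13, 5, 6, 13, 19, 8]
  20 vs only child 8 at index 11, swap → [-17, -12, -14, -9, 9, 8, -13, 5, 6, 13, 19, 20]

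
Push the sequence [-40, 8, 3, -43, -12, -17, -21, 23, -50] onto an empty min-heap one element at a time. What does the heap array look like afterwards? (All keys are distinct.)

[-50, -43, -21, -40, -12, 3, -17, 23, 8]

Insert -40:
  append -40 at index 0 → [-40] (no swap needed)
Insert 8:
  append 8 at index 1 → [-40, 8] (no swap needed)
Insert 3:
  append 3 at index 2 → [-40, 8, 3] (no swap needed)
Insert -43:
  append -43 at index 3 → [-40, 8, 3, -43]
  -43 < parent 8 at index 1, swap → [-40, -43, 3, 8]
  -43 < parent -40 at index 0, swap → [-43, -40, 3, 8]
Insert -12:
  append -12 at index 4 → [-43, -40, 3, 8, -12] (no swap needed)
Insert -17:
  append -17 at index 5 → [-43, -40, 3, 8, -12, -17]
  -17 < parent 3 at index 2, swap → [-43, -40, -17, 8, -12, 3]
Insert -21:
  append -21 at index 6 → [-43, -40, -17, 8, -12, 3, -21]
  -21 < parent -17 at index 2, swap → [-43, -40, -21, 8, -12, 3, -17]
Insert 23:
  append 23 at index 7 → [-43, -40, -21, 8, -12, 3, -17, 23] (no swap needed)
Insert -50:
  append -50 at index 8 → [-43, -40, -21, 8, -12, 3, -17, 23, -50]
  -50 < parent 8 at index 3, swap → [-43, -40, -21, -50, -12, 3, -17, 23, 8]
  -50 < parent -40 at index 1, swap → [-43, -50, -21, -40, -12, 3, -17, 23, 8]
  -50 < parent -43 at index 0, swap → [-50, -43, -21, -40, -12, 3, -17, 23, 8]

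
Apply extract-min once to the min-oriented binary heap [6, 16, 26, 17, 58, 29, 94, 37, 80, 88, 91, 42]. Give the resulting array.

remove root 6; move last element 42 to root → [42, 16, 26, 17, 58, 29, 94, 37, 80, 88, 91]
42 vs smaller child 16 at index 1, swap → [16, 42, 26, 17, 58, 29, 94, 37, 80, 88, 91]
42 vs smaller child 17 at index 3, swap → [16, 17, 26, 42, 58, 29, 94, 37, 80, 88, 91]
42 vs smaller child 37 at index 7, swap → [16, 17, 26, 37, 58, 29, 94, 42, 80, 88, 91]

[16, 17, 26, 37, 58, 29, 94, 42, 80, 88, 91]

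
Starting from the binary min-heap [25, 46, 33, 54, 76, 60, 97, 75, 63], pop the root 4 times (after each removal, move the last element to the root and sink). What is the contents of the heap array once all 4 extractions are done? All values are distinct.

extract-min #1 returns 25:
  remove root 25; move last element 63 to root → [63, 46, 33, 54, 76, 60, 97, 75]
  63 vs smaller child 33 at index 2, swap → [33, 46, 63, 54, 76, 60, 97, 75]
  63 vs smaller child 60 at index 5, swap → [33, 46, 60, 54, 76, 63, 97, 75]
extract-min #2 returns 33:
  remove root 33; move last element 75 to root → [75, 46, 60, 54, 76, 63, 97]
  75 vs smaller child 46 at index 1, swap → [46, 75, 60, 54, 76, 63, 97]
  75 vs smaller child 54 at index 3, swap → [46, 54, 60, 75, 76, 63, 97]
extract-min #3 returns 46:
  remove root 46; move last element 97 to root → [97, 54, 60, 75, 76, 63]
  97 vs smaller child 54 at index 1, swap → [54, 97, 60, 75, 76, 63]
  97 vs smaller child 75 at index 3, swap → [54, 75, 60, 97, 76, 63]
extract-min #4 returns 54:
  remove root 54; move last element 63 to root → [63, 75, 60, 97, 76]
  63 vs smaller child 60 at index 2, swap → [60, 75, 63, 97, 76]

[60, 75, 63, 97, 76]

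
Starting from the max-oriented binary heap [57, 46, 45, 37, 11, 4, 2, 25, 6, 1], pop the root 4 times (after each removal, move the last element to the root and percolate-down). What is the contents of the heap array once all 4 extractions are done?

extract-max #1 returns 57:
  remove root 57; move last element 1 to root → [1, 46, 45, 37, 11, 4, 2, 25, 6]
  1 vs larger child 46 at index 1, swap → [46, 1, 45, 37, 11, 4, 2, 25, 6]
  1 vs larger child 37 at index 3, swap → [46, 37, 45, 1, 11, 4, 2, 25, 6]
  1 vs larger child 25 at index 7, swap → [46, 37, 45, 25, 11, 4, 2, 1, 6]
extract-max #2 returns 46:
  remove root 46; move last element 6 to root → [6, 37, 45, 25, 11, 4, 2, 1]
  6 vs larger child 45 at index 2, swap → [45, 37, 6, 25, 11, 4, 2, 1]
extract-max #3 returns 45:
  remove root 45; move last element 1 to root → [1, 37, 6, 25, 11, 4, 2]
  1 vs larger child 37 at index 1, swap → [37, 1, 6, 25, 11, 4, 2]
  1 vs larger child 25 at index 3, swap → [37, 25, 6, 1, 11, 4, 2]
extract-max #4 returns 37:
  remove root 37; move last element 2 to root → [2, 25, 6, 1, 11, 4]
  2 vs larger child 25 at index 1, swap → [25, 2, 6, 1, 11, 4]
  2 vs larger child 11 at index 4, swap → [25, 11, 6, 1, 2, 4]

[25, 11, 6, 1, 2, 4]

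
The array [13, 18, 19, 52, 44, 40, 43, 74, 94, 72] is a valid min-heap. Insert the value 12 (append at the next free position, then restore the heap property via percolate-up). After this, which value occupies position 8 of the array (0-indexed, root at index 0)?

append 12 at index 10 → [13, 18, 19, 52, 44, 40, 43, 74, 94, 72, 12]
12 < parent 44 at index 4, swap → [13, 18, 19, 52, 12, 40, 43, 74, 94, 72, 44]
12 < parent 18 at index 1, swap → [13, 12, 19, 52, 18, 40, 43, 74, 94, 72, 44]
12 < parent 13 at index 0, swap → [12, 13, 19, 52, 18, 40, 43, 74, 94, 72, 44]
resulting array: [12, 13, 19, 52, 18, 40, 43, 74, 94, 72, 44]

94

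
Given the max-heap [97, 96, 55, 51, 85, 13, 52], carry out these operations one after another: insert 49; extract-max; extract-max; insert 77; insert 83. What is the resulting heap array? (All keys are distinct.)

insert 49:
  append 49 at index 7 → [97, 96, 55, 51, 85, 13, 52, 49] (no swap needed)
extract-max → returns 97:
  remove root 97; move last element 49 to root → [49, 96, 55, 51, 85, 13, 52]
  49 vs larger child 96 at index 1, swap → [96, 49, 55, 51, 85, 13, 52]
  49 vs larger child 85 at index 4, swap → [96, 85, 55, 51, 49, 13, 52]
extract-max → returns 96:
  remove root 96; move last element 52 to root → [52, 85, 55, 51, 49, 13]
  52 vs larger child 85 at index 1, swap → [85, 52, 55, 51, 49, 13]
insert 77:
  append 77 at index 6 → [85, 52, 55, 51, 49, 13, 77]
  77 > parent 55 at index 2, swap → [85, 52, 77, 51, 49, 13, 55]
insert 83:
  append 83 at index 7 → [85, 52, 77, 51, 49, 13, 55, 83]
  83 > parent 51 at index 3, swap → [85, 52, 77, 83, 49, 13, 55, 51]
  83 > parent 52 at index 1, swap → [85, 83, 77, 52, 49, 13, 55, 51]

[85, 83, 77, 52, 49, 13, 55, 51]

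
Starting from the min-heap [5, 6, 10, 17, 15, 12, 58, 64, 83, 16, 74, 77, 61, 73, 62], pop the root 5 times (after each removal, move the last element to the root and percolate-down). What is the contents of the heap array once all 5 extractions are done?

[16, 17, 58, 64, 62, 61, 73, 74, 83, 77]

extract-min #1 returns 5:
  remove root 5; move last element 62 to root → [62, 6, 10, 17, 15, 12, 58, 64, 83, 16, 74, 77, 61, 73]
  62 vs smaller child 6 at index 1, swap → [6, 62, 10, 17, 15, 12, 58, 64, 83, 16, 74, 77, 61, 73]
  62 vs smaller child 15 at index 4, swap → [6, 15, 10, 17, 62, 12, 58, 64, 83, 16, 74, 77, 61, 73]
  62 vs smaller child 16 at index 9, swap → [6, 15, 10, 17, 16, 12, 58, 64, 83, 62, 74, 77, 61, 73]
extract-min #2 returns 6:
  remove root 6; move last element 73 to root → [73, 15, 10, 17, 16, 12, 58, 64, 83, 62, 74, 77, 61]
  73 vs smaller child 10 at index 2, swap → [10, 15, 73, 17, 16, 12, 58, 64, 83, 62, 74, 77, 61]
  73 vs smaller child 12 at index 5, swap → [10, 15, 12, 17, 16, 73, 58, 64, 83, 62, 74, 77, 61]
  73 vs smaller child 61 at index 12, swap → [10, 15, 12, 17, 16, 61, 58, 64, 83, 62, 74, 77, 73]
extract-min #3 returns 10:
  remove root 10; move last element 73 to root → [73, 15, 12, 17, 16, 61, 58, 64, 83, 62, 74, 77]
  73 vs smaller child 12 at index 2, swap → [12, 15, 73, 17, 16, 61, 58, 64, 83, 62, 74, 77]
  73 vs smaller child 58 at index 6, swap → [12, 15, 58, 17, 16, 61, 73, 64, 83, 62, 74, 77]
extract-min #4 returns 12:
  remove root 12; move last element 77 to root → [77, 15, 58, 17, 16, 61, 73, 64, 83, 62, 74]
  77 vs smaller child 15 at index 1, swap → [15, 77, 58, 17, 16, 61, 73, 64, 83, 62, 74]
  77 vs smaller child 16 at index 4, swap → [15, 16, 58, 17, 77, 61, 73, 64, 83, 62, 74]
  77 vs smaller child 62 at index 9, swap → [15, 16, 58, 17, 62, 61, 73, 64, 83, 77, 74]
extract-min #5 returns 15:
  remove root 15; move last element 74 to root → [74, 16, 58, 17, 62, 61, 73, 64, 83, 77]
  74 vs smaller child 16 at index 1, swap → [16, 74, 58, 17, 62, 61, 73, 64, 83, 77]
  74 vs smaller child 17 at index 3, swap → [16, 17, 58, 74, 62, 61, 73, 64, 83, 77]
  74 vs smaller child 64 at index 7, swap → [16, 17, 58, 64, 62, 61, 73, 74, 83, 77]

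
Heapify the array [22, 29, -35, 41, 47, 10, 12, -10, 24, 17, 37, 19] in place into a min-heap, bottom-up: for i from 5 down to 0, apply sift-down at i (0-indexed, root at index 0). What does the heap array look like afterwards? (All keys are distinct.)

[-35, -10, 10, 24, 17, 19, 12, 41, 29, 47, 37, 22]

sift down from index 5: already satisfies heap property
sift down from index 4:
  47 vs smaller child 17 at index 9, swap → [22, 29, -35, 41, 17, 10, 12, -10, 24, 47, 37, 19]
sift down from index 3:
  41 vs smaller child -10 at index 7, swap → [22, 29, -35, -10, 17, 10, 12, 41, 24, 47, 37, 19]
sift down from index 2: already satisfies heap property
sift down from index 1:
  29 vs smaller child -10 at index 3, swap → [22, -10, -35, 29, 17, 10, 12, 41, 24, 47, 37, 19]
  29 vs smaller child 24 at index 8, swap → [22, -10, -35, 24, 17, 10, 12, 41, 29, 47, 37, 19]
sift down from index 0:
  22 vs smaller child -35 at index 2, swap → [-35, -10, 22, 24, 17, 10, 12, 41, 29, 47, 37, 19]
  22 vs smaller child 10 at index 5, swap → [-35, -10, 10, 24, 17, 22, 12, 41, 29, 47, 37, 19]
  22 vs only child 19 at index 11, swap → [-35, -10, 10, 24, 17, 19, 12, 41, 29, 47, 37, 22]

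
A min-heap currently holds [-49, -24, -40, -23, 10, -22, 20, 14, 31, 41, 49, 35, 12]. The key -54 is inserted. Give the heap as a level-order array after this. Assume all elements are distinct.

[-54, -24, -49, -23, 10, -22, -40, 14, 31, 41, 49, 35, 12, 20]

append -54 at index 13 → [-49, -24, -40, -23, 10, -22, 20, 14, 31, 41, 49, 35, 12, -54]
-54 < parent 20 at index 6, swap → [-49, -24, -40, -23, 10, -22, -54, 14, 31, 41, 49, 35, 12, 20]
-54 < parent -40 at index 2, swap → [-49, -24, -54, -23, 10, -22, -40, 14, 31, 41, 49, 35, 12, 20]
-54 < parent -49 at index 0, swap → [-54, -24, -49, -23, 10, -22, -40, 14, 31, 41, 49, 35, 12, 20]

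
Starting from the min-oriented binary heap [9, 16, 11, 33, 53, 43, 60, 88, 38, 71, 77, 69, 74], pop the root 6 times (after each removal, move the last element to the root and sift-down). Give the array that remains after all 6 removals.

[53, 71, 60, 74, 88, 69, 77]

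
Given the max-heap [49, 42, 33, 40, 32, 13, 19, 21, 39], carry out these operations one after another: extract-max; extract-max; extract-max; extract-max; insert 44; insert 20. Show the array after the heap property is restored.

extract-max → returns 49:
  remove root 49; move last element 39 to root → [39, 42, 33, 40, 32, 13, 19, 21]
  39 vs larger child 42 at index 1, swap → [42, 39, 33, 40, 32, 13, 19, 21]
  39 vs larger child 40 at index 3, swap → [42, 40, 33, 39, 32, 13, 19, 21]
extract-max → returns 42:
  remove root 42; move last element 21 to root → [21, 40, 33, 39, 32, 13, 19]
  21 vs larger child 40 at index 1, swap → [40, 21, 33, 39, 32, 13, 19]
  21 vs larger child 39 at index 3, swap → [40, 39, 33, 21, 32, 13, 19]
extract-max → returns 40:
  remove root 40; move last element 19 to root → [19, 39, 33, 21, 32, 13]
  19 vs larger child 39 at index 1, swap → [39, 19, 33, 21, 32, 13]
  19 vs larger child 32 at index 4, swap → [39, 32, 33, 21, 19, 13]
extract-max → returns 39:
  remove root 39; move last element 13 to root → [13, 32, 33, 21, 19]
  13 vs larger child 33 at index 2, swap → [33, 32, 13, 21, 19]
insert 44:
  append 44 at index 5 → [33, 32, 13, 21, 19, 44]
  44 > parent 13 at index 2, swap → [33, 32, 44, 21, 19, 13]
  44 > parent 33 at index 0, swap → [44, 32, 33, 21, 19, 13]
insert 20:
  append 20 at index 6 → [44, 32, 33, 21, 19, 13, 20] (no swap needed)

[44, 32, 33, 21, 19, 13, 20]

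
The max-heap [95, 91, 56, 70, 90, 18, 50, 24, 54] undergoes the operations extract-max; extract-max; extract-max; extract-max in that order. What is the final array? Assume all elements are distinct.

[56, 54, 18, 24, 50]

extract-max → returns 95:
  remove root 95; move last element 54 to root → [54, 91, 56, 70, 90, 18, 50, 24]
  54 vs larger child 91 at index 1, swap → [91, 54, 56, 70, 90, 18, 50, 24]
  54 vs larger child 90 at index 4, swap → [91, 90, 56, 70, 54, 18, 50, 24]
extract-max → returns 91:
  remove root 91; move last element 24 to root → [24, 90, 56, 70, 54, 18, 50]
  24 vs larger child 90 at index 1, swap → [90, 24, 56, 70, 54, 18, 50]
  24 vs larger child 70 at index 3, swap → [90, 70, 56, 24, 54, 18, 50]
extract-max → returns 90:
  remove root 90; move last element 50 to root → [50, 70, 56, 24, 54, 18]
  50 vs larger child 70 at index 1, swap → [70, 50, 56, 24, 54, 18]
  50 vs larger child 54 at index 4, swap → [70, 54, 56, 24, 50, 18]
extract-max → returns 70:
  remove root 70; move last element 18 to root → [18, 54, 56, 24, 50]
  18 vs larger child 56 at index 2, swap → [56, 54, 18, 24, 50]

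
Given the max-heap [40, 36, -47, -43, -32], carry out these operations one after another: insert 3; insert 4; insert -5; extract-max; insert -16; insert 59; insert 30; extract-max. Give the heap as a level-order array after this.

[36, 30, 4, -5, -32, -47, 3, -43, -16]

insert 3:
  append 3 at index 5 → [40, 36, -47, -43, -32, 3]
  3 > parent -47 at index 2, swap → [40, 36, 3, -43, -32, -47]
insert 4:
  append 4 at index 6 → [40, 36, 3, -43, -32, -47, 4]
  4 > parent 3 at index 2, swap → [40, 36, 4, -43, -32, -47, 3]
insert -5:
  append -5 at index 7 → [40, 36, 4, -43, -32, -47, 3, -5]
  -5 > parent -43 at index 3, swap → [40, 36, 4, -5, -32, -47, 3, -43]
extract-max → returns 40:
  remove root 40; move last element -43 to root → [-43, 36, 4, -5, -32, -47, 3]
  -43 vs larger child 36 at index 1, swap → [36, -43, 4, -5, -32, -47, 3]
  -43 vs larger child -5 at index 3, swap → [36, -5, 4, -43, -32, -47, 3]
insert -16:
  append -16 at index 7 → [36, -5, 4, -43, -32, -47, 3, -16]
  -16 > parent -43 at index 3, swap → [36, -5, 4, -16, -32, -47, 3, -43]
insert 59:
  append 59 at index 8 → [36, -5, 4, -16, -32, -47, 3, -43, 59]
  59 > parent -16 at index 3, swap → [36, -5, 4, 59, -32, -47, 3, -43, -16]
  59 > parent -5 at index 1, swap → [36, 59, 4, -5, -32, -47, 3, -43, -16]
  59 > parent 36 at index 0, swap → [59, 36, 4, -5, -32, -47, 3, -43, -16]
insert 30:
  append 30 at index 9 → [59, 36, 4, -5, -32, -47, 3, -43, -16, 30]
  30 > parent -32 at index 4, swap → [59, 36, 4, -5, 30, -47, 3, -43, -16, -32]
extract-max → returns 59:
  remove root 59; move last element -32 to root → [-32, 36, 4, -5, 30, -47, 3, -43, -16]
  -32 vs larger child 36 at index 1, swap → [36, -32, 4, -5, 30, -47, 3, -43, -16]
  -32 vs larger child 30 at index 4, swap → [36, 30, 4, -5, -32, -47, 3, -43, -16]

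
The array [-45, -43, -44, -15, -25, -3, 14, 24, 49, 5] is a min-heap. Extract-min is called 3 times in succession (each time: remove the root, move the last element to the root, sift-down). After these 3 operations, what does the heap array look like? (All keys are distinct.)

[-25, -15, -3, 24, 49, 5, 14]

extract-min #1 returns -45:
  remove root -45; move last element 5 to root → [5, -43, -44, -15, -25, -3, 14, 24, 49]
  5 vs smaller child -44 at index 2, swap → [-44, -43, 5, -15, -25, -3, 14, 24, 49]
  5 vs smaller child -3 at index 5, swap → [-44, -43, -3, -15, -25, 5, 14, 24, 49]
extract-min #2 returns -44:
  remove root -44; move last element 49 to root → [49, -43, -3, -15, -25, 5, 14, 24]
  49 vs smaller child -43 at index 1, swap → [-43, 49, -3, -15, -25, 5, 14, 24]
  49 vs smaller child -25 at index 4, swap → [-43, -25, -3, -15, 49, 5, 14, 24]
extract-min #3 returns -43:
  remove root -43; move last element 24 to root → [24, -25, -3, -15, 49, 5, 14]
  24 vs smaller child -25 at index 1, swap → [-25, 24, -3, -15, 49, 5, 14]
  24 vs smaller child -15 at index 3, swap → [-25, -15, -3, 24, 49, 5, 14]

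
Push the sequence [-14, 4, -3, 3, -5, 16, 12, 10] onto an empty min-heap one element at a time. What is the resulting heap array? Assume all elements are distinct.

[-14, -5, -3, 4, 3, 16, 12, 10]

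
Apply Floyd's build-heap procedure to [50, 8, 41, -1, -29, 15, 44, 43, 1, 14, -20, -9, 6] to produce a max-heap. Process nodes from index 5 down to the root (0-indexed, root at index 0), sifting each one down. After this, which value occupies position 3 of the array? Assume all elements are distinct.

sift down from index 5: already satisfies heap property
sift down from index 4:
  -29 vs larger child 14 at index 9, swap → [50, 8, 41, -1, 14, 15, 44, 43, 1, -29, -20, -9, 6]
sift down from index 3:
  -1 vs larger child 43 at index 7, swap → [50, 8, 41, 43, 14, 15, 44, -1, 1, -29, -20, -9, 6]
sift down from index 2:
  41 vs larger child 44 at index 6, swap → [50, 8, 44, 43, 14, 15, 41, -1, 1, -29, -20, -9, 6]
sift down from index 1:
  8 vs larger child 43 at index 3, swap → [50, 43, 44, 8, 14, 15, 41, -1, 1, -29, -20, -9, 6]
sift down from index 0: already satisfies heap property
resulting array: [50, 43, 44, 8, 14, 15, 41, -1, 1, -29, -20, -9, 6]

8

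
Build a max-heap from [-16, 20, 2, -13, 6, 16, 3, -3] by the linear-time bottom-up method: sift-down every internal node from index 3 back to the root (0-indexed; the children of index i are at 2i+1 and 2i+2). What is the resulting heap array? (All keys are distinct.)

[20, 6, 16, -3, -16, 2, 3, -13]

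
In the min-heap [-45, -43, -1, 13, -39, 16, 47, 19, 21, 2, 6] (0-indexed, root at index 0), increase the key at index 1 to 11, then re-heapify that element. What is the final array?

[-45, -39, -1, 13, 2, 16, 47, 19, 21, 11, 6]

set index 1 from -43 to 11 → [-45, 11, -1, 13, -39, 16, 47, 19, 21, 2, 6]
11 vs smaller child -39 at index 4, swap → [-45, -39, -1, 13, 11, 16, 47, 19, 21, 2, 6]
11 vs smaller child 2 at index 9, swap → [-45, -39, -1, 13, 2, 16, 47, 19, 21, 11, 6]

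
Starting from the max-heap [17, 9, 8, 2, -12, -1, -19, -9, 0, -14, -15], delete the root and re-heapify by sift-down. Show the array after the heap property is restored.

[9, 2, 8, 0, -12, -1, -19, -9, -15, -14]

remove root 17; move last element -15 to root → [-15, 9, 8, 2, -12, -1, -19, -9, 0, -14]
-15 vs larger child 9 at index 1, swap → [9, -15, 8, 2, -12, -1, -19, -9, 0, -14]
-15 vs larger child 2 at index 3, swap → [9, 2, 8, -15, -12, -1, -19, -9, 0, -14]
-15 vs larger child 0 at index 8, swap → [9, 2, 8, 0, -12, -1, -19, -9, -15, -14]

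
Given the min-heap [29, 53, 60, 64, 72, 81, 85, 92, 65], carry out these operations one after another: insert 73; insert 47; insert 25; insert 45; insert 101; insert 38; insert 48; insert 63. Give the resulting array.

[25, 47, 29, 48, 53, 45, 38, 63, 65, 73, 72, 81, 60, 101, 85, 92, 64]

insert 73:
  append 73 at index 9 → [29, 53, 60, 64, 72, 81, 85, 92, 65, 73] (no swap needed)
insert 47:
  append 47 at index 10 → [29, 53, 60, 64, 72, 81, 85, 92, 65, 73, 47]
  47 < parent 72 at index 4, swap → [29, 53, 60, 64, 47, 81, 85, 92, 65, 73, 72]
  47 < parent 53 at index 1, swap → [29, 47, 60, 64, 53, 81, 85, 92, 65, 73, 72]
insert 25:
  append 25 at index 11 → [29, 47, 60, 64, 53, 81, 85, 92, 65, 73, 72, 25]
  25 < parent 81 at index 5, swap → [29, 47, 60, 64, 53, 25, 85, 92, 65, 73, 72, 81]
  25 < parent 60 at index 2, swap → [29, 47, 25, 64, 53, 60, 85, 92, 65, 73, 72, 81]
  25 < parent 29 at index 0, swap → [25, 47, 29, 64, 53, 60, 85, 92, 65, 73, 72, 81]
insert 45:
  append 45 at index 12 → [25, 47, 29, 64, 53, 60, 85, 92, 65, 73, 72, 81, 45]
  45 < parent 60 at index 5, swap → [25, 47, 29, 64, 53, 45, 85, 92, 65, 73, 72, 81, 60]
insert 101:
  append 101 at index 13 → [25, 47, 29, 64, 53, 45, 85, 92, 65, 73, 72, 81, 60, 101] (no swap needed)
insert 38:
  append 38 at index 14 → [25, 47, 29, 64, 53, 45, 85, 92, 65, 73, 72, 81, 60, 101, 38]
  38 < parent 85 at index 6, swap → [25, 47, 29, 64, 53, 45, 38, 92, 65, 73, 72, 81, 60, 101, 85]
insert 48:
  append 48 at index 15 → [25, 47, 29, 64, 53, 45, 38, 92, 65, 73, 72, 81, 60, 101, 85, 48]
  48 < parent 92 at index 7, swap → [25, 47, 29, 64, 53, 45, 38, 48, 65, 73, 72, 81, 60, 101, 85, 92]
  48 < parent 64 at index 3, swap → [25, 47, 29, 48, 53, 45, 38, 64, 65, 73, 72, 81, 60, 101, 85, 92]
insert 63:
  append 63 at index 16 → [25, 47, 29, 48, 53, 45, 38, 64, 65, 73, 72, 81, 60, 101, 85, 92, 63]
  63 < parent 64 at index 7, swap → [25, 47, 29, 48, 53, 45, 38, 63, 65, 73, 72, 81, 60, 101, 85, 92, 64]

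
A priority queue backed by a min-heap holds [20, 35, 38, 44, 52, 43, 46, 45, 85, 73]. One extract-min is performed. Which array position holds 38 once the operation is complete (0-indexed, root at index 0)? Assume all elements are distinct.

2

remove root 20; move last element 73 to root → [73, 35, 38, 44, 52, 43, 46, 45, 85]
73 vs smaller child 35 at index 1, swap → [35, 73, 38, 44, 52, 43, 46, 45, 85]
73 vs smaller child 44 at index 3, swap → [35, 44, 38, 73, 52, 43, 46, 45, 85]
73 vs smaller child 45 at index 7, swap → [35, 44, 38, 45, 52, 43, 46, 73, 85]
resulting array: [35, 44, 38, 45, 52, 43, 46, 73, 85]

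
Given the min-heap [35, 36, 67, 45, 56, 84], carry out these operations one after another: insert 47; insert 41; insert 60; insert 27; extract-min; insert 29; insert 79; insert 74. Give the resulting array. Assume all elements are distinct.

[29, 35, 47, 41, 36, 74, 67, 45, 60, 56, 79, 84]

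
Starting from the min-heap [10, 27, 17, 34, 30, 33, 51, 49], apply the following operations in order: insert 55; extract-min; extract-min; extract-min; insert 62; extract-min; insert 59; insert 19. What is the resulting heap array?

insert 55:
  append 55 at index 8 → [10, 27, 17, 34, 30, 33, 51, 49, 55] (no swap needed)
extract-min → returns 10:
  remove root 10; move last element 55 to root → [55, 27, 17, 34, 30, 33, 51, 49]
  55 vs smaller child 17 at index 2, swap → [17, 27, 55, 34, 30, 33, 51, 49]
  55 vs smaller child 33 at index 5, swap → [17, 27, 33, 34, 30, 55, 51, 49]
extract-min → returns 17:
  remove root 17; move last element 49 to root → [49, 27, 33, 34, 30, 55, 51]
  49 vs smaller child 27 at index 1, swap → [27, 49, 33, 34, 30, 55, 51]
  49 vs smaller child 30 at index 4, swap → [27, 30, 33, 34, 49, 55, 51]
extract-min → returns 27:
  remove root 27; move last element 51 to root → [51, 30, 33, 34, 49, 55]
  51 vs smaller child 30 at index 1, swap → [30, 51, 33, 34, 49, 55]
  51 vs smaller child 34 at index 3, swap → [30, 34, 33, 51, 49, 55]
insert 62:
  append 62 at index 6 → [30, 34, 33, 51, 49, 55, 62] (no swap needed)
extract-min → returns 30:
  remove root 30; move last element 62 to root → [62, 34, 33, 51, 49, 55]
  62 vs smaller child 33 at index 2, swap → [33, 34, 62, 51, 49, 55]
  62 vs only child 55 at index 5, swap → [33, 34, 55, 51, 49, 62]
insert 59:
  append 59 at index 6 → [33, 34, 55, 51, 49, 62, 59] (no swap needed)
insert 19:
  append 19 at index 7 → [33, 34, 55, 51, 49, 62, 59, 19]
  19 < parent 51 at index 3, swap → [33, 34, 55, 19, 49, 62, 59, 51]
  19 < parent 34 at index 1, swap → [33, 19, 55, 34, 49, 62, 59, 51]
  19 < parent 33 at index 0, swap → [19, 33, 55, 34, 49, 62, 59, 51]

[19, 33, 55, 34, 49, 62, 59, 51]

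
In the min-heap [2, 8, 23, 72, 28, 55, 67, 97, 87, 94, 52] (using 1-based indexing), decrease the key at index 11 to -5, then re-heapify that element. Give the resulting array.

[-5, 2, 23, 72, 8, 55, 67, 97, 87, 94, 28]

set index 11 from 52 to -5 → [2, 8, 23, 72, 28, 55, 67, 97, 87, 94, -5]
-5 < parent 28 at index 5, swap → [2, 8, 23, 72, -5, 55, 67, 97, 87, 94, 28]
-5 < parent 8 at index 2, swap → [2, -5, 23, 72, 8, 55, 67, 97, 87, 94, 28]
-5 < parent 2 at index 1, swap → [-5, 2, 23, 72, 8, 55, 67, 97, 87, 94, 28]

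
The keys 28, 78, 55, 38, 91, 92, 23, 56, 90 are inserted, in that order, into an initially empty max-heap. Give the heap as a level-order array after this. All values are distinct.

[92, 90, 91, 78, 38, 55, 23, 28, 56]

Insert 28:
  append 28 at index 0 → [28] (no swap needed)
Insert 78:
  append 78 at index 1 → [28, 78]
  78 > parent 28 at index 0, swap → [78, 28]
Insert 55:
  append 55 at index 2 → [78, 28, 55] (no swap needed)
Insert 38:
  append 38 at index 3 → [78, 28, 55, 38]
  38 > parent 28 at index 1, swap → [78, 38, 55, 28]
Insert 91:
  append 91 at index 4 → [78, 38, 55, 28, 91]
  91 > parent 38 at index 1, swap → [78, 91, 55, 28, 38]
  91 > parent 78 at index 0, swap → [91, 78, 55, 28, 38]
Insert 92:
  append 92 at index 5 → [91, 78, 55, 28, 38, 92]
  92 > parent 55 at index 2, swap → [91, 78, 92, 28, 38, 55]
  92 > parent 91 at index 0, swap → [92, 78, 91, 28, 38, 55]
Insert 23:
  append 23 at index 6 → [92, 78, 91, 28, 38, 55, 23] (no swap needed)
Insert 56:
  append 56 at index 7 → [92, 78, 91, 28, 38, 55, 23, 56]
  56 > parent 28 at index 3, swap → [92, 78, 91, 56, 38, 55, 23, 28]
Insert 90:
  append 90 at index 8 → [92, 78, 91, 56, 38, 55, 23, 28, 90]
  90 > parent 56 at index 3, swap → [92, 78, 91, 90, 38, 55, 23, 28, 56]
  90 > parent 78 at index 1, swap → [92, 90, 91, 78, 38, 55, 23, 28, 56]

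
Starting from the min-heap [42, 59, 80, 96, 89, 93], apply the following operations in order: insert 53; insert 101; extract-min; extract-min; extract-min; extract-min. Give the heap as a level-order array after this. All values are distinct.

insert 53:
  append 53 at index 6 → [42, 59, 80, 96, 89, 93, 53]
  53 < parent 80 at index 2, swap → [42, 59, 53, 96, 89, 93, 80]
insert 101:
  append 101 at index 7 → [42, 59, 53, 96, 89, 93, 80, 101] (no swap needed)
extract-min → returns 42:
  remove root 42; move last element 101 to root → [101, 59, 53, 96, 89, 93, 80]
  101 vs smaller child 53 at index 2, swap → [53, 59, 101, 96, 89, 93, 80]
  101 vs smaller child 80 at index 6, swap → [53, 59, 80, 96, 89, 93, 101]
extract-min → returns 53:
  remove root 53; move last element 101 to root → [101, 59, 80, 96, 89, 93]
  101 vs smaller child 59 at index 1, swap → [59, 101, 80, 96, 89, 93]
  101 vs smaller child 89 at index 4, swap → [59, 89, 80, 96, 101, 93]
extract-min → returns 59:
  remove root 59; move last element 93 to root → [93, 89, 80, 96, 101]
  93 vs smaller child 80 at index 2, swap → [80, 89, 93, 96, 101]
extract-min → returns 80:
  remove root 80; move last element 101 to root → [101, 89, 93, 96]
  101 vs smaller child 89 at index 1, swap → [89, 101, 93, 96]
  101 vs only child 96 at index 3, swap → [89, 96, 93, 101]

[89, 96, 93, 101]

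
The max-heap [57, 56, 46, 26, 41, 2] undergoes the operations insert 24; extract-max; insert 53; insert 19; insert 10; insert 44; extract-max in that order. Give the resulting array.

[53, 44, 46, 26, 41, 2, 24, 19, 10]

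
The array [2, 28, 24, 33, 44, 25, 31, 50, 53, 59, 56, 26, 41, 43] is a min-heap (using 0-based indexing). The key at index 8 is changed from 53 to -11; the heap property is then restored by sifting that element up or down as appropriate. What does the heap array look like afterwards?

[-11, 2, 24, 28, 44, 25, 31, 50, 33, 59, 56, 26, 41, 43]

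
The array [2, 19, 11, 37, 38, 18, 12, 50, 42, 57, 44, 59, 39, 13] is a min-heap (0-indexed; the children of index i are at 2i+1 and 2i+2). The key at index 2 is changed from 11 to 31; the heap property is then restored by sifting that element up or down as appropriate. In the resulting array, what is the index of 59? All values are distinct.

11

set index 2 from 11 to 31 → [2, 19, 31, 37, 38, 18, 12, 50, 42, 57, 44, 59, 39, 13]
31 vs smaller child 12 at index 6, swap → [2, 19, 12, 37, 38, 18, 31, 50, 42, 57, 44, 59, 39, 13]
31 vs only child 13 at index 13, swap → [2, 19, 12, 37, 38, 18, 13, 50, 42, 57, 44, 59, 39, 31]
resulting array: [2, 19, 12, 37, 38, 18, 13, 50, 42, 57, 44, 59, 39, 31]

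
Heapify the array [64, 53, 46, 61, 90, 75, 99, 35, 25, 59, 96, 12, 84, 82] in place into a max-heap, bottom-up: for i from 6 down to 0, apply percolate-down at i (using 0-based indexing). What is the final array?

[99, 96, 84, 61, 90, 75, 82, 35, 25, 59, 53, 12, 64, 46]

sift down from index 6: already satisfies heap property
sift down from index 5:
  75 vs larger child 84 at index 12, swap → [64, 53, 46, 61, 90, 84, 99, 35, 25, 59, 96, 12, 75, 82]
sift down from index 4:
  90 vs larger child 96 at index 10, swap → [64, 53, 46, 61, 96, 84, 99, 35, 25, 59, 90, 12, 75, 82]
sift down from index 3: already satisfies heap property
sift down from index 2:
  46 vs larger child 99 at index 6, swap → [64, 53, 99, 61, 96, 84, 46, 35, 25, 59, 90, 12, 75, 82]
  46 vs only child 82 at index 13, swap → [64, 53, 99, 61, 96, 84, 82, 35, 25, 59, 90, 12, 75, 46]
sift down from index 1:
  53 vs larger child 96 at index 4, swap → [64, 96, 99, 61, 53, 84, 82, 35, 25, 59, 90, 12, 75, 46]
  53 vs larger child 90 at index 10, swap → [64, 96, 99, 61, 90, 84, 82, 35, 25, 59, 53, 12, 75, 46]
sift down from index 0:
  64 vs larger child 99 at index 2, swap → [99, 96, 64, 61, 90, 84, 82, 35, 25, 59, 53, 12, 75, 46]
  64 vs larger child 84 at index 5, swap → [99, 96, 84, 61, 90, 64, 82, 35, 25, 59, 53, 12, 75, 46]
  64 vs larger child 75 at index 12, swap → [99, 96, 84, 61, 90, 75, 82, 35, 25, 59, 53, 12, 64, 46]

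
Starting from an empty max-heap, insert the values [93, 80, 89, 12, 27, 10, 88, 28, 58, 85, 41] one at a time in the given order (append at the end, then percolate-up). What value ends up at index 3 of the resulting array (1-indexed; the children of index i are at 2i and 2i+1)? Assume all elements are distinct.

89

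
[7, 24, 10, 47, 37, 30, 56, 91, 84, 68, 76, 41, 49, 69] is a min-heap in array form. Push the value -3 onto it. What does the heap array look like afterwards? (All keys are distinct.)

append -3 at index 14 → [7, 24, 10, 47, 37, 30, 56, 91, 84, 68, 76, 41, 49, 69, -3]
-3 < parent 56 at index 6, swap → [7, 24, 10, 47, 37, 30, -3, 91, 84, 68, 76, 41, 49, 69, 56]
-3 < parent 10 at index 2, swap → [7, 24, -3, 47, 37, 30, 10, 91, 84, 68, 76, 41, 49, 69, 56]
-3 < parent 7 at index 0, swap → [-3, 24, 7, 47, 37, 30, 10, 91, 84, 68, 76, 41, 49, 69, 56]

[-3, 24, 7, 47, 37, 30, 10, 91, 84, 68, 76, 41, 49, 69, 56]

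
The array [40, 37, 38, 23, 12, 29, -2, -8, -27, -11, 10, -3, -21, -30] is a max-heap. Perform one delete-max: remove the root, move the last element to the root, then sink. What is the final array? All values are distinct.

remove root 40; move last element -30 to root → [-30, 37, 38, 23, 12, 29, -2, -8, -27, -11, 10, -3, -21]
-30 vs larger child 38 at index 2, swap → [38, 37, -30, 23, 12, 29, -2, -8, -27, -11, 10, -3, -21]
-30 vs larger child 29 at index 5, swap → [38, 37, 29, 23, 12, -30, -2, -8, -27, -11, 10, -3, -21]
-30 vs larger child -3 at index 11, swap → [38, 37, 29, 23, 12, -3, -2, -8, -27, -11, 10, -30, -21]

[38, 37, 29, 23, 12, -3, -2, -8, -27, -11, 10, -30, -21]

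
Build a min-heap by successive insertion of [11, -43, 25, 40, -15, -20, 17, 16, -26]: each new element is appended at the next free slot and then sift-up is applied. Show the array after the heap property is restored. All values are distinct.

[-43, -26, -20, -15, 11, 25, 17, 40, 16]

Insert 11:
  append 11 at index 0 → [11] (no swap needed)
Insert -43:
  append -43 at index 1 → [11, -43]
  -43 < parent 11 at index 0, swap → [-43, 11]
Insert 25:
  append 25 at index 2 → [-43, 11, 25] (no swap needed)
Insert 40:
  append 40 at index 3 → [-43, 11, 25, 40] (no swap needed)
Insert -15:
  append -15 at index 4 → [-43, 11, 25, 40, -15]
  -15 < parent 11 at index 1, swap → [-43, -15, 25, 40, 11]
Insert -20:
  append -20 at index 5 → [-43, -15, 25, 40, 11, -20]
  -20 < parent 25 at index 2, swap → [-43, -15, -20, 40, 11, 25]
Insert 17:
  append 17 at index 6 → [-43, -15, -20, 40, 11, 25, 17] (no swap needed)
Insert 16:
  append 16 at index 7 → [-43, -15, -20, 40, 11, 25, 17, 16]
  16 < parent 40 at index 3, swap → [-43, -15, -20, 16, 11, 25, 17, 40]
Insert -26:
  append -26 at index 8 → [-43, -15, -20, 16, 11, 25, 17, 40, -26]
  -26 < parent 16 at index 3, swap → [-43, -15, -20, -26, 11, 25, 17, 40, 16]
  -26 < parent -15 at index 1, swap → [-43, -26, -20, -15, 11, 25, 17, 40, 16]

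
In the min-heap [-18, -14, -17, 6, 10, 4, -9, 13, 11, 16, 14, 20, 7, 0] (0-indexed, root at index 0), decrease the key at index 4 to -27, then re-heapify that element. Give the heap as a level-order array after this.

set index 4 from 10 to -27 → [-18, -14, -17, 6, -27, 4, -9, 13, 11, 16, 14, 20, 7, 0]
-27 < parent -14 at index 1, swap → [-18, -27, -17, 6, -14, 4, -9, 13, 11, 16, 14, 20, 7, 0]
-27 < parent -18 at index 0, swap → [-27, -18, -17, 6, -14, 4, -9, 13, 11, 16, 14, 20, 7, 0]

[-27, -18, -17, 6, -14, 4, -9, 13, 11, 16, 14, 20, 7, 0]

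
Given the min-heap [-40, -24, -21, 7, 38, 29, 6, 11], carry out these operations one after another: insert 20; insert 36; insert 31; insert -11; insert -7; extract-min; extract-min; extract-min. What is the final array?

insert 20:
  append 20 at index 8 → [-40, -24, -21, 7, 38, 29, 6, 11, 20] (no swap needed)
insert 36:
  append 36 at index 9 → [-40, -24, -21, 7, 38, 29, 6, 11, 20, 36]
  36 < parent 38 at index 4, swap → [-40, -24, -21, 7, 36, 29, 6, 11, 20, 38]
insert 31:
  append 31 at index 10 → [-40, -24, -21, 7, 36, 29, 6, 11, 20, 38, 31]
  31 < parent 36 at index 4, swap → [-40, -24, -21, 7, 31, 29, 6, 11, 20, 38, 36]
insert -11:
  append -11 at index 11 → [-40, -24, -21, 7, 31, 29, 6, 11, 20, 38, 36, -11]
  -11 < parent 29 at index 5, swap → [-40, -24, -21, 7, 31, -11, 6, 11, 20, 38, 36, 29]
insert -7:
  append -7 at index 12 → [-40, -24, -21, 7, 31, -11, 6, 11, 20, 38, 36, 29, -7] (no swap needed)
extract-min → returns -40:
  remove root -40; move last element -7 to root → [-7, -24, -21, 7, 31, -11, 6, 11, 20, 38, 36, 29]
  -7 vs smaller child -24 at index 1, swap → [-24, -7, -21, 7, 31, -11, 6, 11, 20, 38, 36, 29]
extract-min → returns -24:
  remove root -24; move last element 29 to root → [29, -7, -21, 7, 31, -11, 6, 11, 20, 38, 36]
  29 vs smaller child -21 at index 2, swap → [-21, -7, 29, 7, 31, -11, 6, 11, 20, 38, 36]
  29 vs smaller child -11 at index 5, swap → [-21, -7, -11, 7, 31, 29, 6, 11, 20, 38, 36]
extract-min → returns -21:
  remove root -21; move last element 36 to root → [36, -7, -11, 7, 31, 29, 6, 11, 20, 38]
  36 vs smaller child -11 at index 2, swap → [-11, -7, 36, 7, 31, 29, 6, 11, 20, 38]
  36 vs smaller child 6 at index 6, swap → [-11, -7, 6, 7, 31, 29, 36, 11, 20, 38]

[-11, -7, 6, 7, 31, 29, 36, 11, 20, 38]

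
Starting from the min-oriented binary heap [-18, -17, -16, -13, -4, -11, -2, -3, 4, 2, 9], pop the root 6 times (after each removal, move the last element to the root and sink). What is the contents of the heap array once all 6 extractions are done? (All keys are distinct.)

[-3, 2, -2, 9, 4]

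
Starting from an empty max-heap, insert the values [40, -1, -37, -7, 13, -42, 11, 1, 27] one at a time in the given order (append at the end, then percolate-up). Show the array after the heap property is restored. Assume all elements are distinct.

Insert 40:
  append 40 at index 0 → [40] (no swap needed)
Insert -1:
  append -1 at index 1 → [40, -1] (no swap needed)
Insert -37:
  append -37 at index 2 → [40, -1, -37] (no swap needed)
Insert -7:
  append -7 at index 3 → [40, -1, -37, -7] (no swap needed)
Insert 13:
  append 13 at index 4 → [40, -1, -37, -7, 13]
  13 > parent -1 at index 1, swap → [40, 13, -37, -7, -1]
Insert -42:
  append -42 at index 5 → [40, 13, -37, -7, -1, -42] (no swap needed)
Insert 11:
  append 11 at index 6 → [40, 13, -37, -7, -1, -42, 11]
  11 > parent -37 at index 2, swap → [40, 13, 11, -7, -1, -42, -37]
Insert 1:
  append 1 at index 7 → [40, 13, 11, -7, -1, -42, -37, 1]
  1 > parent -7 at index 3, swap → [40, 13, 11, 1, -1, -42, -37, -7]
Insert 27:
  append 27 at index 8 → [40, 13, 11, 1, -1, -42, -37, -7, 27]
  27 > parent 1 at index 3, swap → [40, 13, 11, 27, -1, -42, -37, -7, 1]
  27 > parent 13 at index 1, swap → [40, 27, 11, 13, -1, -42, -37, -7, 1]

[40, 27, 11, 13, -1, -42, -37, -7, 1]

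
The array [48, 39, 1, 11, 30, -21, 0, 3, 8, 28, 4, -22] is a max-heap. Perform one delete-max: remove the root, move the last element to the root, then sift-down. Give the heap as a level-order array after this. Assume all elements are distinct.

[39, 30, 1, 11, 28, -21, 0, 3, 8, -22, 4]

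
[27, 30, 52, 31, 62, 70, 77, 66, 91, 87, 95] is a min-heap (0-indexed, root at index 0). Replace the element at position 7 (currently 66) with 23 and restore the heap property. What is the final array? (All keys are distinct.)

[23, 27, 52, 30, 62, 70, 77, 31, 91, 87, 95]

set index 7 from 66 to 23 → [27, 30, 52, 31, 62, 70, 77, 23, 91, 87, 95]
23 < parent 31 at index 3, swap → [27, 30, 52, 23, 62, 70, 77, 31, 91, 87, 95]
23 < parent 30 at index 1, swap → [27, 23, 52, 30, 62, 70, 77, 31, 91, 87, 95]
23 < parent 27 at index 0, swap → [23, 27, 52, 30, 62, 70, 77, 31, 91, 87, 95]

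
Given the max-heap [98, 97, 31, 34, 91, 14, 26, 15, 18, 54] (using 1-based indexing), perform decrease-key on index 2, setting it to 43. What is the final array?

set index 2 from 97 to 43 → [98, 43, 31, 34, 91, 14, 26, 15, 18, 54]
43 vs larger child 91 at index 5, swap → [98, 91, 31, 34, 43, 14, 26, 15, 18, 54]
43 vs only child 54 at index 10, swap → [98, 91, 31, 34, 54, 14, 26, 15, 18, 43]

[98, 91, 31, 34, 54, 14, 26, 15, 18, 43]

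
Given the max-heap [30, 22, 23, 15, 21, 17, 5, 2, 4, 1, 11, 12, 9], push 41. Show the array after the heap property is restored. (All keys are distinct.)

[41, 22, 30, 15, 21, 17, 23, 2, 4, 1, 11, 12, 9, 5]

append 41 at index 13 → [30, 22, 23, 15, 21, 17, 5, 2, 4, 1, 11, 12, 9, 41]
41 > parent 5 at index 6, swap → [30, 22, 23, 15, 21, 17, 41, 2, 4, 1, 11, 12, 9, 5]
41 > parent 23 at index 2, swap → [30, 22, 41, 15, 21, 17, 23, 2, 4, 1, 11, 12, 9, 5]
41 > parent 30 at index 0, swap → [41, 22, 30, 15, 21, 17, 23, 2, 4, 1, 11, 12, 9, 5]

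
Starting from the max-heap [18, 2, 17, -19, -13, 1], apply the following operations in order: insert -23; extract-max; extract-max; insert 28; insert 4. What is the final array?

[28, -13, 4, -19, -23, 1, 2]

insert -23:
  append -23 at index 6 → [18, 2, 17, -19, -13, 1, -23] (no swap needed)
extract-max → returns 18:
  remove root 18; move last element -23 to root → [-23, 2, 17, -19, -13, 1]
  -23 vs larger child 17 at index 2, swap → [17, 2, -23, -19, -13, 1]
  -23 vs only child 1 at index 5, swap → [17, 2, 1, -19, -13, -23]
extract-max → returns 17:
  remove root 17; move last element -23 to root → [-23, 2, 1, -19, -13]
  -23 vs larger child 2 at index 1, swap → [2, -23, 1, -19, -13]
  -23 vs larger child -13 at index 4, swap → [2, -13, 1, -19, -23]
insert 28:
  append 28 at index 5 → [2, -13, 1, -19, -23, 28]
  28 > parent 1 at index 2, swap → [2, -13, 28, -19, -23, 1]
  28 > parent 2 at index 0, swap → [28, -13, 2, -19, -23, 1]
insert 4:
  append 4 at index 6 → [28, -13, 2, -19, -23, 1, 4]
  4 > parent 2 at index 2, swap → [28, -13, 4, -19, -23, 1, 2]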